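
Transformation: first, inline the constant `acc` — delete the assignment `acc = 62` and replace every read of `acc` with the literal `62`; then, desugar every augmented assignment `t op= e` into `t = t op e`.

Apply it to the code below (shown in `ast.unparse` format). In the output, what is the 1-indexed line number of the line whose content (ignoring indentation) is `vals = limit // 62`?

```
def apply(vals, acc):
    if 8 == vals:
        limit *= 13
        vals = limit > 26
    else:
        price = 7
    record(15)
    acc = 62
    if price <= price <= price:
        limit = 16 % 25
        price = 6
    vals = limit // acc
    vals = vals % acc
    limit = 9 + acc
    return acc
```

Transformed code:
def apply(vals, acc):
    if 8 == vals:
        limit = limit * 13
        vals = limit > 26
    else:
        price = 7
    record(15)
    if price <= price <= price:
        limit = 16 % 25
        price = 6
    vals = limit // 62
    vals = vals % 62
    limit = 9 + 62
    return 62

11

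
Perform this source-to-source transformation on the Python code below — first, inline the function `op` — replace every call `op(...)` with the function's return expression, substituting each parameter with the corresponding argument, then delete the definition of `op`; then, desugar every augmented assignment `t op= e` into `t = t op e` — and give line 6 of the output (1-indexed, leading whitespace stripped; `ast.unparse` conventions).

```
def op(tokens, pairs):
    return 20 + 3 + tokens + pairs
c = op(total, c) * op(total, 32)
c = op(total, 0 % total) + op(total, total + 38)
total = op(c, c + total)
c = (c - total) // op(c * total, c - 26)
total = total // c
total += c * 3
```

total = total + c * 3

Transformed code:
c = (20 + 3 + total + c) * (20 + 3 + total + 32)
c = 20 + 3 + total + 0 % total + (20 + 3 + total + (total + 38))
total = 20 + 3 + c + (c + total)
c = (c - total) // (20 + 3 + c * total + (c - 26))
total = total // c
total = total + c * 3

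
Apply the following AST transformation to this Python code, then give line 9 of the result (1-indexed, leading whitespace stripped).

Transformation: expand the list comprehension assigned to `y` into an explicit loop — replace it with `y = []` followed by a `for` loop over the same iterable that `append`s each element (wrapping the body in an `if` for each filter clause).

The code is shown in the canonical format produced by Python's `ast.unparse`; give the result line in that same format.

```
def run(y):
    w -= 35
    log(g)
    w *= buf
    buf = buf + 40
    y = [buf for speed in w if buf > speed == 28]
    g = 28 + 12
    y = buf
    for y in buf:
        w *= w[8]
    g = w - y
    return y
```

Transformed code:
def run(y):
    w -= 35
    log(g)
    w *= buf
    buf = buf + 40
    y = []
    for speed in w:
        if buf > speed == 28:
            y.append(buf)
    g = 28 + 12
    y = buf
    for y in buf:
        w *= w[8]
    g = w - y
    return y

y.append(buf)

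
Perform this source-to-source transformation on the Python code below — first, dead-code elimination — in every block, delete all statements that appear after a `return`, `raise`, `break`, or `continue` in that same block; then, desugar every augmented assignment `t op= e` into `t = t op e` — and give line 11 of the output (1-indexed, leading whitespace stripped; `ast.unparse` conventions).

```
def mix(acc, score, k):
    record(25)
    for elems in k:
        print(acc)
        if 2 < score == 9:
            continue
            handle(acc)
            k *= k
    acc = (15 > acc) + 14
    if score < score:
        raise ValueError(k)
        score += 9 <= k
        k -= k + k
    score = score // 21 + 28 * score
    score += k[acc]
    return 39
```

score = score + k[acc]

Transformed code:
def mix(acc, score, k):
    record(25)
    for elems in k:
        print(acc)
        if 2 < score == 9:
            continue
    acc = (15 > acc) + 14
    if score < score:
        raise ValueError(k)
    score = score // 21 + 28 * score
    score = score + k[acc]
    return 39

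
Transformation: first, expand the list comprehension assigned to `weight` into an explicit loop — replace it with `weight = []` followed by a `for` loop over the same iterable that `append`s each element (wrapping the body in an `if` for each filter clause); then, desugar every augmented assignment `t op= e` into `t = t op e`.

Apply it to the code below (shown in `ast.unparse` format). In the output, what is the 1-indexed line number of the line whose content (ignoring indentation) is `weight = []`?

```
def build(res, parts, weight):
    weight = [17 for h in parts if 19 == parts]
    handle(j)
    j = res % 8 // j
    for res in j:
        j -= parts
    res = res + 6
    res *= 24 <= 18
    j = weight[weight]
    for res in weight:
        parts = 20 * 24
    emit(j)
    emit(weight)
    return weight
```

2

Transformed code:
def build(res, parts, weight):
    weight = []
    for h in parts:
        if 19 == parts:
            weight.append(17)
    handle(j)
    j = res % 8 // j
    for res in j:
        j = j - parts
    res = res + 6
    res = res * (24 <= 18)
    j = weight[weight]
    for res in weight:
        parts = 20 * 24
    emit(j)
    emit(weight)
    return weight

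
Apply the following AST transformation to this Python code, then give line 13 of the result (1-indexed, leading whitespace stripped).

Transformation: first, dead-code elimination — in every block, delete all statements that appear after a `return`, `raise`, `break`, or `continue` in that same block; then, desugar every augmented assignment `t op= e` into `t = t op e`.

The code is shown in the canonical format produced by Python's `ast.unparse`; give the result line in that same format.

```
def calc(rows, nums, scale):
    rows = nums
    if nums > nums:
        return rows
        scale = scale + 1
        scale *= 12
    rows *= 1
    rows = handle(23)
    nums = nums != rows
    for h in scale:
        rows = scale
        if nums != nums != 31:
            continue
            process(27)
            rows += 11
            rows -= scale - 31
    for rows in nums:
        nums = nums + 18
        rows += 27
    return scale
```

Transformed code:
def calc(rows, nums, scale):
    rows = nums
    if nums > nums:
        return rows
    rows = rows * 1
    rows = handle(23)
    nums = nums != rows
    for h in scale:
        rows = scale
        if nums != nums != 31:
            continue
    for rows in nums:
        nums = nums + 18
        rows = rows + 27
    return scale

nums = nums + 18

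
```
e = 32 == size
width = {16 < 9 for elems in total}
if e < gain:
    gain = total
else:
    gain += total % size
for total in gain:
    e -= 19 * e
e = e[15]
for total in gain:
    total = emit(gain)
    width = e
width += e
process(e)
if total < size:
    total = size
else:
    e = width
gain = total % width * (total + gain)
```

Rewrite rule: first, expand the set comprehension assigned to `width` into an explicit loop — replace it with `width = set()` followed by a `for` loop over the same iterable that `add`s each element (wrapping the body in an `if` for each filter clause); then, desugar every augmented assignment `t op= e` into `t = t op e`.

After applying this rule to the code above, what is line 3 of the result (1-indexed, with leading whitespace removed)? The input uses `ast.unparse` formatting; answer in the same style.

Transformed code:
e = 32 == size
width = set()
for elems in total:
    width.add(16 < 9)
if e < gain:
    gain = total
else:
    gain = gain + total % size
for total in gain:
    e = e - 19 * e
e = e[15]
for total in gain:
    total = emit(gain)
    width = e
width = width + e
process(e)
if total < size:
    total = size
else:
    e = width
gain = total % width * (total + gain)

for elems in total:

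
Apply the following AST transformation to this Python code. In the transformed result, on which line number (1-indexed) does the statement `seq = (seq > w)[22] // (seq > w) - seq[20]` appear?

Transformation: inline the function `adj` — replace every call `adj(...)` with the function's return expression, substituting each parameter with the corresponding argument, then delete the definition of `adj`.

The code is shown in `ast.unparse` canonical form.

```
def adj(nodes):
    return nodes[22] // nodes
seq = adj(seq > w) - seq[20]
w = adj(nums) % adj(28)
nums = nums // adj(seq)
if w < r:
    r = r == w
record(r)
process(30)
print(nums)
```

1

Transformed code:
seq = (seq > w)[22] // (seq > w) - seq[20]
w = nums[22] // nums % (28[22] // 28)
nums = nums // (seq[22] // seq)
if w < r:
    r = r == w
record(r)
process(30)
print(nums)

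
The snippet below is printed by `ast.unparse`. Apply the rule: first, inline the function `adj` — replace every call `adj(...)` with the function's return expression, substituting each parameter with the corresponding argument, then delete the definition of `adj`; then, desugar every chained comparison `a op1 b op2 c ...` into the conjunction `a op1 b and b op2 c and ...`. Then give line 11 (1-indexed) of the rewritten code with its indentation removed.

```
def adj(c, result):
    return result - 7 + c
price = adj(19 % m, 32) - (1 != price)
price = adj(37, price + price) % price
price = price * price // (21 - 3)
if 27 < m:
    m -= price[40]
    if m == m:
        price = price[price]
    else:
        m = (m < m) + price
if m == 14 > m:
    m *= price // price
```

m *= price // price

Transformed code:
price = 32 - 7 + 19 % m - (1 != price)
price = (price + price - 7 + 37) % price
price = price * price // (21 - 3)
if 27 < m:
    m -= price[40]
    if m == m:
        price = price[price]
    else:
        m = (m < m) + price
if m == 14 and 14 > m:
    m *= price // price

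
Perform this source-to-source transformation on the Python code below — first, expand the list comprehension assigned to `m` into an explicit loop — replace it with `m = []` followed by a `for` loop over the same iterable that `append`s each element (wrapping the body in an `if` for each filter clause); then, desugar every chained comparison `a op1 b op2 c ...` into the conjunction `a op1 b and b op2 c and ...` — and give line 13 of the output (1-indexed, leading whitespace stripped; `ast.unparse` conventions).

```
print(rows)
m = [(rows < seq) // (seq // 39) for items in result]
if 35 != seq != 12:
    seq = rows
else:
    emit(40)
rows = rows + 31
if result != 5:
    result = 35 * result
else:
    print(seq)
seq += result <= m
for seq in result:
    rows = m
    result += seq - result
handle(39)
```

print(seq)

Transformed code:
print(rows)
m = []
for items in result:
    m.append((rows < seq) // (seq // 39))
if 35 != seq and seq != 12:
    seq = rows
else:
    emit(40)
rows = rows + 31
if result != 5:
    result = 35 * result
else:
    print(seq)
seq += result <= m
for seq in result:
    rows = m
    result += seq - result
handle(39)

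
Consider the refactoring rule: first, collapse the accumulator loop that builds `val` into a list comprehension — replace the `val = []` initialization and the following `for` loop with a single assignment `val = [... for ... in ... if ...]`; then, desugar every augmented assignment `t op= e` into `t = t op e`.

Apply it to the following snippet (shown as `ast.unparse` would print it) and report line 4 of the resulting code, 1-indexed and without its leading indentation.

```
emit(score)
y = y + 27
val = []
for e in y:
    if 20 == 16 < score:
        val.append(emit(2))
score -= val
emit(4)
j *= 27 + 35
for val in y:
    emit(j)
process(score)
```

score = score - val

Transformed code:
emit(score)
y = y + 27
val = [emit(2) for e in y if 20 == 16 < score]
score = score - val
emit(4)
j = j * (27 + 35)
for val in y:
    emit(j)
process(score)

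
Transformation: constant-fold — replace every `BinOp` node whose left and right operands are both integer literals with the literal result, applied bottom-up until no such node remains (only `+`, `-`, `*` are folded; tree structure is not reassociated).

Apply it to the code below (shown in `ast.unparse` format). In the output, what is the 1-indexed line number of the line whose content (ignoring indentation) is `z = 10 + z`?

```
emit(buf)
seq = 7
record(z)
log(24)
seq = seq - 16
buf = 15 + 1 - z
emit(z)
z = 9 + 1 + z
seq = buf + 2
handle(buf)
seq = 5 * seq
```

Transformed code:
emit(buf)
seq = 7
record(z)
log(24)
seq = seq - 16
buf = 16 - z
emit(z)
z = 10 + z
seq = buf + 2
handle(buf)
seq = 5 * seq

8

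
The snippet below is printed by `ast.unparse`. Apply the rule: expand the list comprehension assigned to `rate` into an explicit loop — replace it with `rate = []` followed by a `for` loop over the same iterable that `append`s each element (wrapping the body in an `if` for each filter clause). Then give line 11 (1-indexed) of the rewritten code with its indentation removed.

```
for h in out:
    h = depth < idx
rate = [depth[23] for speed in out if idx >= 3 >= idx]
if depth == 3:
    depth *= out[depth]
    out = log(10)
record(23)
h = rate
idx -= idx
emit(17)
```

h = rate

Transformed code:
for h in out:
    h = depth < idx
rate = []
for speed in out:
    if idx >= 3 >= idx:
        rate.append(depth[23])
if depth == 3:
    depth *= out[depth]
    out = log(10)
record(23)
h = rate
idx -= idx
emit(17)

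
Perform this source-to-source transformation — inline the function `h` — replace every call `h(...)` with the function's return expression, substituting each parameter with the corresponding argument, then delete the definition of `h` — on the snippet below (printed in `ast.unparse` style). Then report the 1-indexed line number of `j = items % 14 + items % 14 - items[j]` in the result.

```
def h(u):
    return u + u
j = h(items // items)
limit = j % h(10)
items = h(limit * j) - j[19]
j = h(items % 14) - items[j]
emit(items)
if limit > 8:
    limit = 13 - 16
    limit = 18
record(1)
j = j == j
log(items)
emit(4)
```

Transformed code:
j = items // items + items // items
limit = j % (10 + 10)
items = limit * j + limit * j - j[19]
j = items % 14 + items % 14 - items[j]
emit(items)
if limit > 8:
    limit = 13 - 16
    limit = 18
record(1)
j = j == j
log(items)
emit(4)

4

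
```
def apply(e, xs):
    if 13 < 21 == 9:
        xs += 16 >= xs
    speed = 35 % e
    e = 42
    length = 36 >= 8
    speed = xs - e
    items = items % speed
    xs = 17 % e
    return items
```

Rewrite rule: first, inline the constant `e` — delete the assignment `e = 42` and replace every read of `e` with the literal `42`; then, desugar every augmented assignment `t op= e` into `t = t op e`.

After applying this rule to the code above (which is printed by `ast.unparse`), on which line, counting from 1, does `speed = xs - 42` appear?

Transformed code:
def apply(e, xs):
    if 13 < 21 == 9:
        xs = xs + (16 >= xs)
    speed = 35 % 42
    length = 36 >= 8
    speed = xs - 42
    items = items % speed
    xs = 17 % 42
    return items

6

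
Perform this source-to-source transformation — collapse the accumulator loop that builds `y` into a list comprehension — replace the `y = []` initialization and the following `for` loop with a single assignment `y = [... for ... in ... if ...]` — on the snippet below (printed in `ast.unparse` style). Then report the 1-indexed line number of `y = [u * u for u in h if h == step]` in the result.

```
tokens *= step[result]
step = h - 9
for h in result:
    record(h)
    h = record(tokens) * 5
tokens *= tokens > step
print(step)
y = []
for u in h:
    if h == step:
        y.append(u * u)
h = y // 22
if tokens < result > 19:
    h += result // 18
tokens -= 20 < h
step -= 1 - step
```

Transformed code:
tokens *= step[result]
step = h - 9
for h in result:
    record(h)
    h = record(tokens) * 5
tokens *= tokens > step
print(step)
y = [u * u for u in h if h == step]
h = y // 22
if tokens < result > 19:
    h += result // 18
tokens -= 20 < h
step -= 1 - step

8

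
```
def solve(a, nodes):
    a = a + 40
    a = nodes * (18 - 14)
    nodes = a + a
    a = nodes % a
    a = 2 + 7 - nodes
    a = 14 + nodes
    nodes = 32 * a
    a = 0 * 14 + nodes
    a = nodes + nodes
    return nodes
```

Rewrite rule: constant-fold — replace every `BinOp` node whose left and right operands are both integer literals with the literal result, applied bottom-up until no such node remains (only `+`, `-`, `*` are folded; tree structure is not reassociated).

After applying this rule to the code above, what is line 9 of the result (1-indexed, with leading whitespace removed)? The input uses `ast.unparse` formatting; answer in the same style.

a = 0 + nodes

Transformed code:
def solve(a, nodes):
    a = a + 40
    a = nodes * 4
    nodes = a + a
    a = nodes % a
    a = 9 - nodes
    a = 14 + nodes
    nodes = 32 * a
    a = 0 + nodes
    a = nodes + nodes
    return nodes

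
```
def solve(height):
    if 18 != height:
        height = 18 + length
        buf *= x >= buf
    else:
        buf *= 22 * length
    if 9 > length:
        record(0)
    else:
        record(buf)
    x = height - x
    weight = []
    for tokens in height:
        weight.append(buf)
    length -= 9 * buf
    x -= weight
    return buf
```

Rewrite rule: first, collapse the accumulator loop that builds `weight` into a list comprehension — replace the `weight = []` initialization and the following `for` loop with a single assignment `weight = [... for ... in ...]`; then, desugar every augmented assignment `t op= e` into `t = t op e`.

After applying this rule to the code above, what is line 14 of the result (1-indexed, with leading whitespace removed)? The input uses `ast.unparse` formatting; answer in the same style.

Transformed code:
def solve(height):
    if 18 != height:
        height = 18 + length
        buf = buf * (x >= buf)
    else:
        buf = buf * (22 * length)
    if 9 > length:
        record(0)
    else:
        record(buf)
    x = height - x
    weight = [buf for tokens in height]
    length = length - 9 * buf
    x = x - weight
    return buf

x = x - weight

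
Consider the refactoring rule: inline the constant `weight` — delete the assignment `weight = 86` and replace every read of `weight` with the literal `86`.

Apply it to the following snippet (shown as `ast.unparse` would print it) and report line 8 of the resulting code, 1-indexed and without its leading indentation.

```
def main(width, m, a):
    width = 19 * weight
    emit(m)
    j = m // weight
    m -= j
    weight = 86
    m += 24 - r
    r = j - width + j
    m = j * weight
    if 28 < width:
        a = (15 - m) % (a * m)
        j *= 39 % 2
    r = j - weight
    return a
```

Transformed code:
def main(width, m, a):
    width = 19 * 86
    emit(m)
    j = m // 86
    m -= j
    m += 24 - r
    r = j - width + j
    m = j * 86
    if 28 < width:
        a = (15 - m) % (a * m)
        j *= 39 % 2
    r = j - 86
    return a

m = j * 86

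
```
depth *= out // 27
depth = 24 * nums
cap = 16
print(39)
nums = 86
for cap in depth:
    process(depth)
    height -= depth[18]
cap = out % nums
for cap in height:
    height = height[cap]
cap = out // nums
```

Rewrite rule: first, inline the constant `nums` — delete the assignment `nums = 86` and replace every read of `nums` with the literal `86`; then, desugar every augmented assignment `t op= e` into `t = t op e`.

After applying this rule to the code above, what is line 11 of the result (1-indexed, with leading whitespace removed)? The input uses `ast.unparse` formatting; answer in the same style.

Transformed code:
depth = depth * (out // 27)
depth = 24 * 86
cap = 16
print(39)
for cap in depth:
    process(depth)
    height = height - depth[18]
cap = out % 86
for cap in height:
    height = height[cap]
cap = out // 86

cap = out // 86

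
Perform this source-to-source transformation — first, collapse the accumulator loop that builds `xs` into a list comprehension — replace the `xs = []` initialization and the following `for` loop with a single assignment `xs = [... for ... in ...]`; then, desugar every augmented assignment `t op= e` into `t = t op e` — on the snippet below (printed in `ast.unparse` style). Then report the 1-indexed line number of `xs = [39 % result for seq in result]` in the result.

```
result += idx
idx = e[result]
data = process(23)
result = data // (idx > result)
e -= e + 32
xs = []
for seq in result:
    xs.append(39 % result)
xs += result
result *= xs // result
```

Transformed code:
result = result + idx
idx = e[result]
data = process(23)
result = data // (idx > result)
e = e - (e + 32)
xs = [39 % result for seq in result]
xs = xs + result
result = result * (xs // result)

6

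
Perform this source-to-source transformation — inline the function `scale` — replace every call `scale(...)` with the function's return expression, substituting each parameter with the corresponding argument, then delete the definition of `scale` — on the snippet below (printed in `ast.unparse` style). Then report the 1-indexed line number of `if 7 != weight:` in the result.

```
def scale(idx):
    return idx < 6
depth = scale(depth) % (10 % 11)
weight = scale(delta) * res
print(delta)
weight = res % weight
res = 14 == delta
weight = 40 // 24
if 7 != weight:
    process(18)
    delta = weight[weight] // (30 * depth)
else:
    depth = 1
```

7

Transformed code:
depth = (depth < 6) % (10 % 11)
weight = (delta < 6) * res
print(delta)
weight = res % weight
res = 14 == delta
weight = 40 // 24
if 7 != weight:
    process(18)
    delta = weight[weight] // (30 * depth)
else:
    depth = 1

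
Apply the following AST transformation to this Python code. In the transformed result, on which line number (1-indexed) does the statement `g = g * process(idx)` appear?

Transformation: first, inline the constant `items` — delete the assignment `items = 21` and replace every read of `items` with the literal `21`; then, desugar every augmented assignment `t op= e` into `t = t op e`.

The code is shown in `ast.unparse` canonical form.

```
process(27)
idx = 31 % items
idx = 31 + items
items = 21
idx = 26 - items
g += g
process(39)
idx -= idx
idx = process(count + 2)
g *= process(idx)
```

Transformed code:
process(27)
idx = 31 % 21
idx = 31 + 21
idx = 26 - 21
g = g + g
process(39)
idx = idx - idx
idx = process(count + 2)
g = g * process(idx)

9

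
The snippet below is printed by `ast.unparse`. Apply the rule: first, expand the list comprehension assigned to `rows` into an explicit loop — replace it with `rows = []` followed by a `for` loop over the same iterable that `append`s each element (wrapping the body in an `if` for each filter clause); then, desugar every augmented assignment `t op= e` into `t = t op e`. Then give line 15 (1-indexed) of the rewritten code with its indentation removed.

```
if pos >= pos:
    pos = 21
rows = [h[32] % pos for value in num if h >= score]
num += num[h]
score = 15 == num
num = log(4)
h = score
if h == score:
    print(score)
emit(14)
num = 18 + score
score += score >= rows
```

Transformed code:
if pos >= pos:
    pos = 21
rows = []
for value in num:
    if h >= score:
        rows.append(h[32] % pos)
num = num + num[h]
score = 15 == num
num = log(4)
h = score
if h == score:
    print(score)
emit(14)
num = 18 + score
score = score + (score >= rows)

score = score + (score >= rows)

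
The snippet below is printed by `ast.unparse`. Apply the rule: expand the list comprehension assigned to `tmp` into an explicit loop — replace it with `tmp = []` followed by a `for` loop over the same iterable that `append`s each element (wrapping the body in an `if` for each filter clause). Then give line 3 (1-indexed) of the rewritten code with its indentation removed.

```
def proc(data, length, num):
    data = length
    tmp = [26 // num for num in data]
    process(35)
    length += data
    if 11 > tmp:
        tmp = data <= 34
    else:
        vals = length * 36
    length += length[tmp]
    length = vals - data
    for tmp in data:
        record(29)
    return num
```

Transformed code:
def proc(data, length, num):
    data = length
    tmp = []
    for num in data:
        tmp.append(26 // num)
    process(35)
    length += data
    if 11 > tmp:
        tmp = data <= 34
    else:
        vals = length * 36
    length += length[tmp]
    length = vals - data
    for tmp in data:
        record(29)
    return num

tmp = []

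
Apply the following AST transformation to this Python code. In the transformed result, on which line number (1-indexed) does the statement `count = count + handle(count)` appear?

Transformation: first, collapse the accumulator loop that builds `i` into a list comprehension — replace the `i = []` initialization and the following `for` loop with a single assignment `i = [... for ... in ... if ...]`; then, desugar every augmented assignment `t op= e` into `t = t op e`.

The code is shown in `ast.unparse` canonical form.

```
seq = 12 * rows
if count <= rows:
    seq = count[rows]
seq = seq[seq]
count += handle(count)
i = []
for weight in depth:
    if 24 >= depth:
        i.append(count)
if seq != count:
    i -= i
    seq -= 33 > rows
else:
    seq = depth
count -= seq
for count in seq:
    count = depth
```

5

Transformed code:
seq = 12 * rows
if count <= rows:
    seq = count[rows]
seq = seq[seq]
count = count + handle(count)
i = [count for weight in depth if 24 >= depth]
if seq != count:
    i = i - i
    seq = seq - (33 > rows)
else:
    seq = depth
count = count - seq
for count in seq:
    count = depth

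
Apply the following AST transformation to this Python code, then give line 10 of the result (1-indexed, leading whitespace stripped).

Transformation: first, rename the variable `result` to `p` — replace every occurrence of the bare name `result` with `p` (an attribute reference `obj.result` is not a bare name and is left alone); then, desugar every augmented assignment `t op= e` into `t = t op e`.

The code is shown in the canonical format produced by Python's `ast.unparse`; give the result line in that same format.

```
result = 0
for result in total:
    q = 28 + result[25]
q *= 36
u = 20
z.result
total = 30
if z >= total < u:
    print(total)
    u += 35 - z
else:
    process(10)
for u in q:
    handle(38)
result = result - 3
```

Transformed code:
p = 0
for p in total:
    q = 28 + p[25]
q = q * 36
u = 20
z.result
total = 30
if z >= total < u:
    print(total)
    u = u + (35 - z)
else:
    process(10)
for u in q:
    handle(38)
p = p - 3

u = u + (35 - z)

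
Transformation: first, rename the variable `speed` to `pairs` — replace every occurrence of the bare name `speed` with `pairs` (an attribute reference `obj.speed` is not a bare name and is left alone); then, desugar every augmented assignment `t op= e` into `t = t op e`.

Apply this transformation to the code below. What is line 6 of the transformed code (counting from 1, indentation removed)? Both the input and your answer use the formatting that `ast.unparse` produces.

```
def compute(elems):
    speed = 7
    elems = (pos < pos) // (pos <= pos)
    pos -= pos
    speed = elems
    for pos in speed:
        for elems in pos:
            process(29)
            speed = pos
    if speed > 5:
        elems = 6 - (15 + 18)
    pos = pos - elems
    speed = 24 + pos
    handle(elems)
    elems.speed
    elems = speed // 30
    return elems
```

for pos in pairs:

Transformed code:
def compute(elems):
    pairs = 7
    elems = (pos < pos) // (pos <= pos)
    pos = pos - pos
    pairs = elems
    for pos in pairs:
        for elems in pos:
            process(29)
            pairs = pos
    if pairs > 5:
        elems = 6 - (15 + 18)
    pos = pos - elems
    pairs = 24 + pos
    handle(elems)
    elems.speed
    elems = pairs // 30
    return elems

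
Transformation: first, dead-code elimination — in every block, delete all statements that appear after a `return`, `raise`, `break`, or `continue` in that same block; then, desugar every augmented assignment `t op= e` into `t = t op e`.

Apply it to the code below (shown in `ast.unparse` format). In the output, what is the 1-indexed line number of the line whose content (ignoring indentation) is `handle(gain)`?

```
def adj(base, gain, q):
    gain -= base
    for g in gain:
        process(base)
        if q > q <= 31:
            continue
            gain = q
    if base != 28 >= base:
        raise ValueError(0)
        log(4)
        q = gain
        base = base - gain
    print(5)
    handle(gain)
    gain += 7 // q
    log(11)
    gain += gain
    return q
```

10

Transformed code:
def adj(base, gain, q):
    gain = gain - base
    for g in gain:
        process(base)
        if q > q <= 31:
            continue
    if base != 28 >= base:
        raise ValueError(0)
    print(5)
    handle(gain)
    gain = gain + 7 // q
    log(11)
    gain = gain + gain
    return q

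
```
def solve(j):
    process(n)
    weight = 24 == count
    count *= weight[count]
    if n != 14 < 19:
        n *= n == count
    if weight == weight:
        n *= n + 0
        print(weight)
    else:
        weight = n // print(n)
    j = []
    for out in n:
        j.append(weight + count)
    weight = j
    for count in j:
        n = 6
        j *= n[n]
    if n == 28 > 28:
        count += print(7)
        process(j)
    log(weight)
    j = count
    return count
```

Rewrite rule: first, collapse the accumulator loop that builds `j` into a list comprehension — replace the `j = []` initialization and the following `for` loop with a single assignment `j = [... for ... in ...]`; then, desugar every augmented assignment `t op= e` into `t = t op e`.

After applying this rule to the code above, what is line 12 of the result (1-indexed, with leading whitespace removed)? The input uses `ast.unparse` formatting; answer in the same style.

j = [weight + count for out in n]

Transformed code:
def solve(j):
    process(n)
    weight = 24 == count
    count = count * weight[count]
    if n != 14 < 19:
        n = n * (n == count)
    if weight == weight:
        n = n * (n + 0)
        print(weight)
    else:
        weight = n // print(n)
    j = [weight + count for out in n]
    weight = j
    for count in j:
        n = 6
        j = j * n[n]
    if n == 28 > 28:
        count = count + print(7)
        process(j)
    log(weight)
    j = count
    return count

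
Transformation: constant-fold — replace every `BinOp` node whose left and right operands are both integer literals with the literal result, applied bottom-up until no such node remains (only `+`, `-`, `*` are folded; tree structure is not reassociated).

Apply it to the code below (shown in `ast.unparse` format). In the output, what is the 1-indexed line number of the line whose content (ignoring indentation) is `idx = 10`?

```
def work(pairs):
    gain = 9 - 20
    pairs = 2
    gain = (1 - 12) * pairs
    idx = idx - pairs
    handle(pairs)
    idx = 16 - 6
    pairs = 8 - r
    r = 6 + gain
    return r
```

Transformed code:
def work(pairs):
    gain = -11
    pairs = 2
    gain = -11 * pairs
    idx = idx - pairs
    handle(pairs)
    idx = 10
    pairs = 8 - r
    r = 6 + gain
    return r

7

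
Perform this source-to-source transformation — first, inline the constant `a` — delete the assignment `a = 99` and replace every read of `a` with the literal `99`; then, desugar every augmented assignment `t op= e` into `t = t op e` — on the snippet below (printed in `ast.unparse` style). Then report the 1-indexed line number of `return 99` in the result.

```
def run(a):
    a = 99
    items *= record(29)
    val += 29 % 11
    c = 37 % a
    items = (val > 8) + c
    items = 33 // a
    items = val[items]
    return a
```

Transformed code:
def run(a):
    items = items * record(29)
    val = val + 29 % 11
    c = 37 % 99
    items = (val > 8) + c
    items = 33 // 99
    items = val[items]
    return 99

8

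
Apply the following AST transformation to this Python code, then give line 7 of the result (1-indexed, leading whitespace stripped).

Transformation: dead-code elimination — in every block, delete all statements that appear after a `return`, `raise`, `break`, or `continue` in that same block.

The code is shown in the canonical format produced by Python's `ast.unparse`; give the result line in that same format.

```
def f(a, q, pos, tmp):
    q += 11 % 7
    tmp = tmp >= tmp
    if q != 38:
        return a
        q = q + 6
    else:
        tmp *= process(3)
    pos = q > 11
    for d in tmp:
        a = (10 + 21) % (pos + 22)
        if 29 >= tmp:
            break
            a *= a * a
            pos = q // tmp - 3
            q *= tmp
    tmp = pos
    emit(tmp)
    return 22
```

Transformed code:
def f(a, q, pos, tmp):
    q += 11 % 7
    tmp = tmp >= tmp
    if q != 38:
        return a
    else:
        tmp *= process(3)
    pos = q > 11
    for d in tmp:
        a = (10 + 21) % (pos + 22)
        if 29 >= tmp:
            break
    tmp = pos
    emit(tmp)
    return 22

tmp *= process(3)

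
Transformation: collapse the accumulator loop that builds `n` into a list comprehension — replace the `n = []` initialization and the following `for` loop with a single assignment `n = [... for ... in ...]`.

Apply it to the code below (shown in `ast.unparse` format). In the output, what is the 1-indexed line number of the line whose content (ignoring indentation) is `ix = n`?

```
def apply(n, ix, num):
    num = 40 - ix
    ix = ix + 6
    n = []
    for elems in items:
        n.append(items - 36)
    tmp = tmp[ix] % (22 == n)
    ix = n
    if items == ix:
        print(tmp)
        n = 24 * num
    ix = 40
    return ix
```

Transformed code:
def apply(n, ix, num):
    num = 40 - ix
    ix = ix + 6
    n = [items - 36 for elems in items]
    tmp = tmp[ix] % (22 == n)
    ix = n
    if items == ix:
        print(tmp)
        n = 24 * num
    ix = 40
    return ix

6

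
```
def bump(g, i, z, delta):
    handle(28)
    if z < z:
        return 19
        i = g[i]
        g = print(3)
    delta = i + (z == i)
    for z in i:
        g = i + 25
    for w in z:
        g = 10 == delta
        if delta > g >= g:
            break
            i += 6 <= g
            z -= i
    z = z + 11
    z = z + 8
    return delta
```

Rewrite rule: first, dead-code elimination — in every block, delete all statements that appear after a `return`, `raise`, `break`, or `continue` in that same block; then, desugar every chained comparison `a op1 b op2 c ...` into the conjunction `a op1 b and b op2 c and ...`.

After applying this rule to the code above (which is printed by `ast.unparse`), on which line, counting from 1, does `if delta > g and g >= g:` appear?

10

Transformed code:
def bump(g, i, z, delta):
    handle(28)
    if z < z:
        return 19
    delta = i + (z == i)
    for z in i:
        g = i + 25
    for w in z:
        g = 10 == delta
        if delta > g and g >= g:
            break
    z = z + 11
    z = z + 8
    return delta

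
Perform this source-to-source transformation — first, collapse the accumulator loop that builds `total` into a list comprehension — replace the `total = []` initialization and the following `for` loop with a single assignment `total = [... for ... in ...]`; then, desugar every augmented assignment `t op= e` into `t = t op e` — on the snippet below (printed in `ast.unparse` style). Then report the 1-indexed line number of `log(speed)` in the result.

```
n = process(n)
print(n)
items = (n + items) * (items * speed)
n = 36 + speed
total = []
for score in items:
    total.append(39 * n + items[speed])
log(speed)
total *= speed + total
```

Transformed code:
n = process(n)
print(n)
items = (n + items) * (items * speed)
n = 36 + speed
total = [39 * n + items[speed] for score in items]
log(speed)
total = total * (speed + total)

6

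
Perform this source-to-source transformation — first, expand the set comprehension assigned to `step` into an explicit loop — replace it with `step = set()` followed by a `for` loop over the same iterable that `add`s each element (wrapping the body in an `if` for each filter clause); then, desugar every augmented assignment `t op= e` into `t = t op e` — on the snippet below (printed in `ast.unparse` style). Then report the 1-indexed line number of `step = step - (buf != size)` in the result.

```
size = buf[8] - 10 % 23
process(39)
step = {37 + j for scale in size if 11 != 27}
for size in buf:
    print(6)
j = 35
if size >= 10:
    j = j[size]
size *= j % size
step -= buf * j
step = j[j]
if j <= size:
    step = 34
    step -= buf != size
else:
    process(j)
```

Transformed code:
size = buf[8] - 10 % 23
process(39)
step = set()
for scale in size:
    if 11 != 27:
        step.add(37 + j)
for size in buf:
    print(6)
j = 35
if size >= 10:
    j = j[size]
size = size * (j % size)
step = step - buf * j
step = j[j]
if j <= size:
    step = 34
    step = step - (buf != size)
else:
    process(j)

17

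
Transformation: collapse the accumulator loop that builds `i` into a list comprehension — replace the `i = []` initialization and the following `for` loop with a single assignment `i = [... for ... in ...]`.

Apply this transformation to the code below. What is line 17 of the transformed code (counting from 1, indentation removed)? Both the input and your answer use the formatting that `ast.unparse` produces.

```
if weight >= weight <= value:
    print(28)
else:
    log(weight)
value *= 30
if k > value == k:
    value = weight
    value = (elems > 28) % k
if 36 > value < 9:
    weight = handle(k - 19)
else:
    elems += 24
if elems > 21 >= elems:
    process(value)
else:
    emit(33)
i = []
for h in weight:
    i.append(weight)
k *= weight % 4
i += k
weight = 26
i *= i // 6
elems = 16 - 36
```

i = [weight for h in weight]

Transformed code:
if weight >= weight <= value:
    print(28)
else:
    log(weight)
value *= 30
if k > value == k:
    value = weight
    value = (elems > 28) % k
if 36 > value < 9:
    weight = handle(k - 19)
else:
    elems += 24
if elems > 21 >= elems:
    process(value)
else:
    emit(33)
i = [weight for h in weight]
k *= weight % 4
i += k
weight = 26
i *= i // 6
elems = 16 - 36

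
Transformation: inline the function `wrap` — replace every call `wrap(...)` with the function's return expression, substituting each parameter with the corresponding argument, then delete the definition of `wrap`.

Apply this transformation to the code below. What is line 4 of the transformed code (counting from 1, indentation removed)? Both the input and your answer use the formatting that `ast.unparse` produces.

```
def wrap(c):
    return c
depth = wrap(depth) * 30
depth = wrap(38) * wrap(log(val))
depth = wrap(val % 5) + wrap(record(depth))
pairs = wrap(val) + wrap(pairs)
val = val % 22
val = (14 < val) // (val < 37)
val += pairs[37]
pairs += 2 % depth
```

Transformed code:
depth = depth * 30
depth = 38 * log(val)
depth = val % 5 + record(depth)
pairs = val + pairs
val = val % 22
val = (14 < val) // (val < 37)
val += pairs[37]
pairs += 2 % depth

pairs = val + pairs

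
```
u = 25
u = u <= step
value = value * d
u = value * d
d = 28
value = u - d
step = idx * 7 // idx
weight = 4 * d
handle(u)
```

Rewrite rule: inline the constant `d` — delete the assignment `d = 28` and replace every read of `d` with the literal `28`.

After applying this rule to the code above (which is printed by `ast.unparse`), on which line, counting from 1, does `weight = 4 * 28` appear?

Transformed code:
u = 25
u = u <= step
value = value * 28
u = value * 28
value = u - 28
step = idx * 7 // idx
weight = 4 * 28
handle(u)

7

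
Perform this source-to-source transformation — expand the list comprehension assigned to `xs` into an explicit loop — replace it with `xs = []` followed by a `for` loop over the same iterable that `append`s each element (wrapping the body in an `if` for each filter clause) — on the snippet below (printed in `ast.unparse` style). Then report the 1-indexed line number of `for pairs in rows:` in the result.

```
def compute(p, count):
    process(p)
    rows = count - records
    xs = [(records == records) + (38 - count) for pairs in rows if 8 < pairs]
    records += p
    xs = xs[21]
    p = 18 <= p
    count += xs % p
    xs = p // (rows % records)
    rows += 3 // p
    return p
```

5

Transformed code:
def compute(p, count):
    process(p)
    rows = count - records
    xs = []
    for pairs in rows:
        if 8 < pairs:
            xs.append((records == records) + (38 - count))
    records += p
    xs = xs[21]
    p = 18 <= p
    count += xs % p
    xs = p // (rows % records)
    rows += 3 // p
    return p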